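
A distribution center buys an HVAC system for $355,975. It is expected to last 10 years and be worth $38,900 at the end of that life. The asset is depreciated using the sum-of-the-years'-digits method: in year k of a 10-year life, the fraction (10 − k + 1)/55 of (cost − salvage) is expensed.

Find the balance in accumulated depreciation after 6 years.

Depreciable base = $355,975 − $38,900 = $317,075.
Sum of the years' digits = 10+9+8+7+6+5+4+3+2+1 = 55.
Year 1: $317,075 × 10/55 = $57,650. Book value $298,325.
Year 2: $317,075 × 9/55 = $51,885. Book value $246,440.
Year 3: $317,075 × 8/55 = $46,120. Book value $200,320.
Year 4: $317,075 × 7/55 = $40,355. Book value $159,965.
Year 5: $317,075 × 6/55 = $34,590. Book value $125,375.
Year 6: $317,075 × 5/55 = $28,825. Book value $96,550.
Accumulated through year 6 = $355,975 − $96,550 = $259,425.

$259,425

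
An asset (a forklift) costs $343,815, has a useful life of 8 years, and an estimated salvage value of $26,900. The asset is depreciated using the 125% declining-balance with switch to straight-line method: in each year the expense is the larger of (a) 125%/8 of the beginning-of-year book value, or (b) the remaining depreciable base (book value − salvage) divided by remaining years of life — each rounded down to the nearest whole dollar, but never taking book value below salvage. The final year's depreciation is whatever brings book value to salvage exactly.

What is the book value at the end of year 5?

$134,675

Depreciable base = $343,815 − $26,900 = $316,915.
Year 1: DB = ⌊$343,815 × 125%/8⌋ = $53,721; SL = ⌊$316,915/8⌋ = $39,614 → take DB $53,721. Book value $290,094.
Year 2: DB = ⌊$290,094 × 125%/8⌋ = $45,327; SL = ⌊$263,194/7⌋ = $37,599 → take DB $45,327. Book value $244,767.
Year 3: DB = ⌊$244,767 × 125%/8⌋ = $38,244; SL = ⌊$217,867/6⌋ = $36,311 → take DB $38,244. Book value $206,523.
Year 4: DB = ⌊$206,523 × 125%/8⌋ = $32,269; SL = ⌊$179,623/5⌋ = $35,924 → take SL $35,924. Book value $170,599.
Year 5: DB = ⌊$170,599 × 125%/8⌋ = $26,656; SL = ⌊$143,699/4⌋ = $35,924 → take SL $35,924. Book value $134,675.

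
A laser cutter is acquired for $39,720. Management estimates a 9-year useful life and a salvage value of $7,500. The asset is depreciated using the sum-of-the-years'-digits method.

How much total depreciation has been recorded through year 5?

Depreciable base = $39,720 − $7,500 = $32,220.
Sum of the years' digits = 9+8+7+6+5+4+3+2+1 = 45.
Year 1: $32,220 × 9/45 = $6,444. Book value $33,276.
Year 2: $32,220 × 8/45 = $5,728. Book value $27,548.
Year 3: $32,220 × 7/45 = $5,012. Book value $22,536.
Year 4: $32,220 × 6/45 = $4,296. Book value $18,240.
Year 5: $32,220 × 5/45 = $3,580. Book value $14,660.
Accumulated through year 5 = $39,720 − $14,660 = $25,060.

$25,060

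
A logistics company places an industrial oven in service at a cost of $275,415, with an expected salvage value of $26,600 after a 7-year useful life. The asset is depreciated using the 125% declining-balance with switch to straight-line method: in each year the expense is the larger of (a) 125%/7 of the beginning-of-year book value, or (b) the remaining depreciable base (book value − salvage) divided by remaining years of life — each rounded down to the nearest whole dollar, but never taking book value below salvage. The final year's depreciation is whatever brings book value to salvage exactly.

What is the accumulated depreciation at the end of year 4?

$154,276

Depreciable base = $275,415 − $26,600 = $248,815.
Year 1: DB = ⌊$275,415 × 125%/7⌋ = $49,181; SL = ⌊$248,815/7⌋ = $35,545 → take DB $49,181. Book value $226,234.
Year 2: DB = ⌊$226,234 × 125%/7⌋ = $40,398; SL = ⌊$199,634/6⌋ = $33,272 → take DB $40,398. Book value $185,836.
Year 3: DB = ⌊$185,836 × 125%/7⌋ = $33,185; SL = ⌊$159,236/5⌋ = $31,847 → take DB $33,185. Book value $152,651.
Year 4: DB = ⌊$152,651 × 125%/7⌋ = $27,259; SL = ⌊$126,051/4⌋ = $31,512 → take SL $31,512. Book value $121,139.
Accumulated through year 4 = $275,415 − $121,139 = $154,276.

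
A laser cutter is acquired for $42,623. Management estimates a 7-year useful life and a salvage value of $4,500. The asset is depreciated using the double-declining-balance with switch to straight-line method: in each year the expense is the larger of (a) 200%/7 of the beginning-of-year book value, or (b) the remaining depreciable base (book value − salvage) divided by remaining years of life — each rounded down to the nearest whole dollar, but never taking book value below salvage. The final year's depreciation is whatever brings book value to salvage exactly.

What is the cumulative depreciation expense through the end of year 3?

Depreciable base = $42,623 − $4,500 = $38,123.
Year 1: DB = ⌊$42,623 × 200%/7⌋ = $12,178; SL = ⌊$38,123/7⌋ = $5,446 → take DB $12,178. Book value $30,445.
Year 2: DB = ⌊$30,445 × 200%/7⌋ = $8,698; SL = ⌊$25,945/6⌋ = $4,324 → take DB $8,698. Book value $21,747.
Year 3: DB = ⌊$21,747 × 200%/7⌋ = $6,213; SL = ⌊$17,247/5⌋ = $3,449 → take DB $6,213. Book value $15,534.
Accumulated through year 3 = $42,623 − $15,534 = $27,089.

$27,089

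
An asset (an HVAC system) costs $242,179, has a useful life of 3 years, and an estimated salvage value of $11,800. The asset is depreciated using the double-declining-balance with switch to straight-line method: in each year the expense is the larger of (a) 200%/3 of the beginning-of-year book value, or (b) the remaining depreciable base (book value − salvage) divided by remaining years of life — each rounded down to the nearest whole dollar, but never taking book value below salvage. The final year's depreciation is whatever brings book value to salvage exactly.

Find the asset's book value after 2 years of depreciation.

$26,909

Depreciable base = $242,179 − $11,800 = $230,379.
Year 1: DB = ⌊$242,179 × 200%/3⌋ = $161,452; SL = ⌊$230,379/3⌋ = $76,793 → take DB $161,452. Book value $80,727.
Year 2: DB = ⌊$80,727 × 200%/3⌋ = $53,818; SL = ⌊$68,927/2⌋ = $34,463 → take DB $53,818. Book value $26,909.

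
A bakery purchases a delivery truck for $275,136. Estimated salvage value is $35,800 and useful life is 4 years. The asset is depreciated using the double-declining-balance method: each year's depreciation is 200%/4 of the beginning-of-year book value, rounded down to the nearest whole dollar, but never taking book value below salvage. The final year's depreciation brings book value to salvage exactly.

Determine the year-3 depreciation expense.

Depreciable base = $275,136 − $35,800 = $239,336.
Year 1: ⌊$275,136 × 200%/4⌋ = $137,568. Book value $137,568.
Year 2: ⌊$137,568 × 200%/4⌋ = $68,784. Book value $68,784.
Year 3: ⌊$68,784 × 200%/4⌋ = $34,392, capped at $32,984. Book value $35,800.

$32,984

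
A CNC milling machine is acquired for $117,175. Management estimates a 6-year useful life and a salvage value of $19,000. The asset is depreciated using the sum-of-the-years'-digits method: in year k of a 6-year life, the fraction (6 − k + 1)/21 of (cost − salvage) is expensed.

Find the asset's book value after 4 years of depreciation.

$33,025

Depreciable base = $117,175 − $19,000 = $98,175.
Sum of the years' digits = 6+5+4+3+2+1 = 21.
Year 1: $98,175 × 6/21 = $28,050. Book value $89,125.
Year 2: $98,175 × 5/21 = $23,375. Book value $65,750.
Year 3: $98,175 × 4/21 = $18,700. Book value $47,050.
Year 4: $98,175 × 3/21 = $14,025. Book value $33,025.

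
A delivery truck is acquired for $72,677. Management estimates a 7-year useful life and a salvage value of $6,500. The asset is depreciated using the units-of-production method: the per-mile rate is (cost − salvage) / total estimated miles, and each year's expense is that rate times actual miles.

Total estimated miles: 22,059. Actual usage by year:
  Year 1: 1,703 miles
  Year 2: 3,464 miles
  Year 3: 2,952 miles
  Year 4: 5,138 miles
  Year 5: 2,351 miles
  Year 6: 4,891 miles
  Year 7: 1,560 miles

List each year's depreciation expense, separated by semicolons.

$5,109; $10,392; $8,856; $15,414; $7,053; $14,673; $4,680

Depreciable base = $72,677 − $6,500 = $66,177.
Rate = $66,177 / 22,059 miles = $3 per mile.
Year 1: 1,703 × $3 = $5,109. Book value $67,568.
Year 2: 3,464 × $3 = $10,392. Book value $57,176.
Year 3: 2,952 × $3 = $8,856. Book value $48,320.
Year 4: 5,138 × $3 = $15,414. Book value $32,906.
Year 5: 2,351 × $3 = $7,053. Book value $25,853.
Year 6: 4,891 × $3 = $14,673. Book value $11,180.
Year 7: 1,560 × $3 = $4,680. Book value $6,500.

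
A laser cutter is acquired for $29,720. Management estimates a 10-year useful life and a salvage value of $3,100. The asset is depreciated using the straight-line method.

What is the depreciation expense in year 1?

$2,662

Depreciable base = $29,720 − $3,100 = $26,620.
Annual expense = $26,620 / 10 = $2,662.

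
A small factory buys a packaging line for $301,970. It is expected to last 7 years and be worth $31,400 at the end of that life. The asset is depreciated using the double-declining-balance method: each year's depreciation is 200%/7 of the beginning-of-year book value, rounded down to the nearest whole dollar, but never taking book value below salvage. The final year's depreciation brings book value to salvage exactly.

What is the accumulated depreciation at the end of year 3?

Depreciable base = $301,970 − $31,400 = $270,570.
Year 1: ⌊$301,970 × 200%/7⌋ = $86,277. Book value $215,693.
Year 2: ⌊$215,693 × 200%/7⌋ = $61,626. Book value $154,067.
Year 3: ⌊$154,067 × 200%/7⌋ = $44,019. Book value $110,048.
Accumulated through year 3 = $301,970 − $110,048 = $191,922.

$191,922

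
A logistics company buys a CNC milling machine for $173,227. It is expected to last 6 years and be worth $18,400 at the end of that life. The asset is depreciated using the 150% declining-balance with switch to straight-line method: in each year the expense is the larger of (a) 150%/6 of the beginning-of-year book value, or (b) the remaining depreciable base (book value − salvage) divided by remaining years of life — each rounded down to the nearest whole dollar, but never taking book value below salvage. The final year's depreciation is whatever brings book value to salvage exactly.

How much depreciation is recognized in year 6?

$18,206

Depreciable base = $173,227 − $18,400 = $154,827.
Year 1: DB = ⌊$173,227 × 150%/6⌋ = $43,306; SL = ⌊$154,827/6⌋ = $25,804 → take DB $43,306. Book value $129,921.
Year 2: DB = ⌊$129,921 × 150%/6⌋ = $32,480; SL = ⌊$111,521/5⌋ = $22,304 → take DB $32,480. Book value $97,441.
Year 3: DB = ⌊$97,441 × 150%/6⌋ = $24,360; SL = ⌊$79,041/4⌋ = $19,760 → take DB $24,360. Book value $73,081.
Year 4: DB = ⌊$73,081 × 150%/6⌋ = $18,270; SL = ⌊$54,681/3⌋ = $18,227 → take DB $18,270. Book value $54,811.
Year 5: DB = ⌊$54,811 × 150%/6⌋ = $13,702; SL = ⌊$36,411/2⌋ = $18,205 → take SL $18,205. Book value $36,606.
Year 6 (final): $36,606 − $18,400 = $18,206. Book value $18,400.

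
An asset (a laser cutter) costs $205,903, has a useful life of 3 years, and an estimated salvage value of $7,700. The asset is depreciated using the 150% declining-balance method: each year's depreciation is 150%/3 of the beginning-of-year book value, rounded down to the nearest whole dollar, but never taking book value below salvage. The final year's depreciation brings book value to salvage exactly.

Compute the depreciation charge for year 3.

Depreciable base = $205,903 − $7,700 = $198,203.
Year 1: ⌊$205,903 × 150%/3⌋ = $102,951. Book value $102,952.
Year 2: ⌊$102,952 × 150%/3⌋ = $51,476. Book value $51,476.
Year 3 (final): $51,476 − $7,700 = $43,776. Book value $7,700.

$43,776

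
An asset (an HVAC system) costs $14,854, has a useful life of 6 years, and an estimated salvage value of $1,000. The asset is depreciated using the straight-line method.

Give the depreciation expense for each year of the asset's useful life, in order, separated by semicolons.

Depreciable base = $14,854 − $1,000 = $13,854.
Annual expense = $13,854 / 6 = $2,309.
End of year 1: book value $12,545.
End of year 2: book value $10,236.
End of year 3: book value $7,927.
End of year 4: book value $5,618.
End of year 5: book value $3,309.
End of year 6: book value $1,000.

$2,309; $2,309; $2,309; $2,309; $2,309; $2,309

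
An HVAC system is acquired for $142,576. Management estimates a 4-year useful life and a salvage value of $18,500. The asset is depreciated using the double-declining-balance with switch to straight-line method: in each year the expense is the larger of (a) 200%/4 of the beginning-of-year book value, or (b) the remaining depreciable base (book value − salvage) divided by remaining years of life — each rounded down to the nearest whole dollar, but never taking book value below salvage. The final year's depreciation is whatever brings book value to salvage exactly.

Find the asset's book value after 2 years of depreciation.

$35,644

Depreciable base = $142,576 − $18,500 = $124,076.
Year 1: DB = ⌊$142,576 × 200%/4⌋ = $71,288; SL = ⌊$124,076/4⌋ = $31,019 → take DB $71,288. Book value $71,288.
Year 2: DB = ⌊$71,288 × 200%/4⌋ = $35,644; SL = ⌊$52,788/3⌋ = $17,596 → take DB $35,644. Book value $35,644.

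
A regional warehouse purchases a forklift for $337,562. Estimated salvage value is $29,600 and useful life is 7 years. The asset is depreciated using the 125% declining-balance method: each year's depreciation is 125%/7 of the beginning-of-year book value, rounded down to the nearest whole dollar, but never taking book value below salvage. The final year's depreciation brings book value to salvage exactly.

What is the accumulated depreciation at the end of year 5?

Depreciable base = $337,562 − $29,600 = $307,962.
Year 1: ⌊$337,562 × 125%/7⌋ = $60,278. Book value $277,284.
Year 2: ⌊$277,284 × 125%/7⌋ = $49,515. Book value $227,769.
Year 3: ⌊$227,769 × 125%/7⌋ = $40,673. Book value $187,096.
Year 4: ⌊$187,096 × 125%/7⌋ = $33,410. Book value $153,686.
Year 5: ⌊$153,686 × 125%/7⌋ = $27,443. Book value $126,243.
Accumulated through year 5 = $337,562 − $126,243 = $211,319.

$211,319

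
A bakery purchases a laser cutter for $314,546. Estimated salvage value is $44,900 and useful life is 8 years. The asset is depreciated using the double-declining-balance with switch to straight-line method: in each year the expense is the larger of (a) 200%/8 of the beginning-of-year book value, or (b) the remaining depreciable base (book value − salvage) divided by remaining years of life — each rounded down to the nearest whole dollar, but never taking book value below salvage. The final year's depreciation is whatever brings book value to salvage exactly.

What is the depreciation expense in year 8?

$0

Depreciable base = $314,546 − $44,900 = $269,646.
Year 1: DB = ⌊$314,546 × 200%/8⌋ = $78,636; SL = ⌊$269,646/8⌋ = $33,705 → take DB $78,636. Book value $235,910.
Year 2: DB = ⌊$235,910 × 200%/8⌋ = $58,977; SL = ⌊$191,010/7⌋ = $27,287 → take DB $58,977. Book value $176,933.
Year 3: DB = ⌊$176,933 × 200%/8⌋ = $44,233; SL = ⌊$132,033/6⌋ = $22,005 → take DB $44,233. Book value $132,700.
Year 4: DB = ⌊$132,700 × 200%/8⌋ = $33,175; SL = ⌊$87,800/5⌋ = $17,560 → take DB $33,175. Book value $99,525.
Year 5: DB = ⌊$99,525 × 200%/8⌋ = $24,881; SL = ⌊$54,625/4⌋ = $13,656 → take DB $24,881. Book value $74,644.
Year 6: DB = ⌊$74,644 × 200%/8⌋ = $18,661; SL = ⌊$29,744/3⌋ = $9,914 → take DB $18,661. Book value $55,983.
Year 7: DB = ⌊$55,983 × 200%/8⌋ = $13,995; SL = ⌊$11,083/2⌋ = $5,541 → take DB $13,995, capped at $11,083. Book value $44,900.
Year 8 (final): $44,900 − $44,900 = $0. Book value $44,900.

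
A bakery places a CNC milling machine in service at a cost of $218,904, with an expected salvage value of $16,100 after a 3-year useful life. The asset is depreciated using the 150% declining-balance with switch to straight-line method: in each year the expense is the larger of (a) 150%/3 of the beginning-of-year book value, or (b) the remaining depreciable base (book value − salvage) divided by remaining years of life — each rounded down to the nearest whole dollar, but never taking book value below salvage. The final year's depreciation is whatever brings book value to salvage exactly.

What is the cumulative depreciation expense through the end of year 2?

$164,178

Depreciable base = $218,904 − $16,100 = $202,804.
Year 1: DB = ⌊$218,904 × 150%/3⌋ = $109,452; SL = ⌊$202,804/3⌋ = $67,601 → take DB $109,452. Book value $109,452.
Year 2: DB = ⌊$109,452 × 150%/3⌋ = $54,726; SL = ⌊$93,352/2⌋ = $46,676 → take DB $54,726. Book value $54,726.
Accumulated through year 2 = $218,904 − $54,726 = $164,178.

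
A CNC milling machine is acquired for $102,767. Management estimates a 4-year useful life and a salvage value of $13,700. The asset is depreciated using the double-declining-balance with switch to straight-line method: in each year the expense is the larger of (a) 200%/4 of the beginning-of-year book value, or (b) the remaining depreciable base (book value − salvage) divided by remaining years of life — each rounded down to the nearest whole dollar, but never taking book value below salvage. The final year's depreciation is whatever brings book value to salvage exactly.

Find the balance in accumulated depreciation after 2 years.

Depreciable base = $102,767 − $13,700 = $89,067.
Year 1: DB = ⌊$102,767 × 200%/4⌋ = $51,383; SL = ⌊$89,067/4⌋ = $22,266 → take DB $51,383. Book value $51,384.
Year 2: DB = ⌊$51,384 × 200%/4⌋ = $25,692; SL = ⌊$37,684/3⌋ = $12,561 → take DB $25,692. Book value $25,692.
Accumulated through year 2 = $102,767 − $25,692 = $77,075.

$77,075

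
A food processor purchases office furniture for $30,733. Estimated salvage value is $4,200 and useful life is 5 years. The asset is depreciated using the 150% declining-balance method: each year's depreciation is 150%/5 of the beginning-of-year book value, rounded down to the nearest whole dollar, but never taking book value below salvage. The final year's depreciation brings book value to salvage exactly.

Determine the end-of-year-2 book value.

$15,060

Depreciable base = $30,733 − $4,200 = $26,533.
Year 1: ⌊$30,733 × 150%/5⌋ = $9,219. Book value $21,514.
Year 2: ⌊$21,514 × 150%/5⌋ = $6,454. Book value $15,060.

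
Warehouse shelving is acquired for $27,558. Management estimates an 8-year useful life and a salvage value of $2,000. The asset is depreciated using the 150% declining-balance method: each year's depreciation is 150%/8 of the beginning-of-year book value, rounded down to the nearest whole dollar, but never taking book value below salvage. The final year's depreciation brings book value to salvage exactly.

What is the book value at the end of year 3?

Depreciable base = $27,558 − $2,000 = $25,558.
Year 1: ⌊$27,558 × 150%/8⌋ = $5,167. Book value $22,391.
Year 2: ⌊$22,391 × 150%/8⌋ = $4,198. Book value $18,193.
Year 3: ⌊$18,193 × 150%/8⌋ = $3,411. Book value $14,782.

$14,782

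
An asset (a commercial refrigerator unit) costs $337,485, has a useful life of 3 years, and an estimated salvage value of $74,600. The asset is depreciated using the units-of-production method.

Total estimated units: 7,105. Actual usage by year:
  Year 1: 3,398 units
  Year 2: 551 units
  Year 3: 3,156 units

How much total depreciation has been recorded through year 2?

Depreciable base = $337,485 − $74,600 = $262,885.
Rate = $262,885 / 7,105 units = $37 per unit.
Year 1: 3,398 × $37 = $125,726. Book value $211,759.
Year 2: 551 × $37 = $20,387. Book value $191,372.
Accumulated through year 2 = $337,485 − $191,372 = $146,113.

$146,113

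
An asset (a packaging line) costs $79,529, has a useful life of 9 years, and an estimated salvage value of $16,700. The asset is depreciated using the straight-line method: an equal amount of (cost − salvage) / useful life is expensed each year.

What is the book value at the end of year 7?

Depreciable base = $79,529 − $16,700 = $62,829.
Annual expense = $62,829 / 9 = $6,981.
End of year 1: book value $72,548.
End of year 2: book value $65,567.
End of year 3: book value $58,586.
End of year 4: book value $51,605.
End of year 5: book value $44,624.
End of year 6: book value $37,643.
End of year 7: book value $30,662.

$30,662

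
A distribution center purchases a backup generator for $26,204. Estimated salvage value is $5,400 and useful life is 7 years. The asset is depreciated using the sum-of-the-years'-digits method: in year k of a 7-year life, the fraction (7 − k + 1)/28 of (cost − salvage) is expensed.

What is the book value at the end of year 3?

$12,830

Depreciable base = $26,204 − $5,400 = $20,804.
Sum of the years' digits = 7+6+5+4+3+2+1 = 28.
Year 1: $20,804 × 7/28 = $5,201. Book value $21,003.
Year 2: $20,804 × 6/28 = $4,458. Book value $16,545.
Year 3: $20,804 × 5/28 = $3,715. Book value $12,830.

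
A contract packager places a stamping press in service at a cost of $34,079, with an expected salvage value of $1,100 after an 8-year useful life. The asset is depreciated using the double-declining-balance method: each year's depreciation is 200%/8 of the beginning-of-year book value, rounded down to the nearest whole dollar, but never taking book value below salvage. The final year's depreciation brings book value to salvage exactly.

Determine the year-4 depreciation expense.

$3,594

Depreciable base = $34,079 − $1,100 = $32,979.
Year 1: ⌊$34,079 × 200%/8⌋ = $8,519. Book value $25,560.
Year 2: ⌊$25,560 × 200%/8⌋ = $6,390. Book value $19,170.
Year 3: ⌊$19,170 × 200%/8⌋ = $4,792. Book value $14,378.
Year 4: ⌊$14,378 × 200%/8⌋ = $3,594. Book value $10,784.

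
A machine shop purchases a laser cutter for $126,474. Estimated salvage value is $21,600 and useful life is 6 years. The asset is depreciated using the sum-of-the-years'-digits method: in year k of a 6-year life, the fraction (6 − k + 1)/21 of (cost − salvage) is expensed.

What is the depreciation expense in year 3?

Depreciable base = $126,474 − $21,600 = $104,874.
Sum of the years' digits = 6+5+4+3+2+1 = 21.
Year 1: $104,874 × 6/21 = $29,964. Book value $96,510.
Year 2: $104,874 × 5/21 = $24,970. Book value $71,540.
Year 3: $104,874 × 4/21 = $19,976. Book value $51,564.

$19,976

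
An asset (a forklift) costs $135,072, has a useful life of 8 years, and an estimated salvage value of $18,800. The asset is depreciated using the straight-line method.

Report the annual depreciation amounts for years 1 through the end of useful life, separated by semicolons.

Depreciable base = $135,072 − $18,800 = $116,272.
Annual expense = $116,272 / 8 = $14,534.
End of year 1: book value $120,538.
End of year 2: book value $106,004.
End of year 3: book value $91,470.
End of year 4: book value $76,936.
End of year 5: book value $62,402.
End of year 6: book value $47,868.
End of year 7: book value $33,334.
End of year 8: book value $18,800.

$14,534; $14,534; $14,534; $14,534; $14,534; $14,534; $14,534; $14,534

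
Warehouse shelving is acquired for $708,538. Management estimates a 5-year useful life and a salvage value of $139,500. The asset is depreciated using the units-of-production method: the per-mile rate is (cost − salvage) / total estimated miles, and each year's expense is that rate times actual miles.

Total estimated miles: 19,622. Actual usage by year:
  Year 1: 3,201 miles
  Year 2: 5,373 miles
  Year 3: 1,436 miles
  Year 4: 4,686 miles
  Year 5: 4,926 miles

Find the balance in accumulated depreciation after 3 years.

$290,290

Depreciable base = $708,538 − $139,500 = $569,038.
Rate = $569,038 / 19,622 miles = $29 per mile.
Year 1: 3,201 × $29 = $92,829. Book value $615,709.
Year 2: 5,373 × $29 = $155,817. Book value $459,892.
Year 3: 1,436 × $29 = $41,644. Book value $418,248.
Accumulated through year 3 = $708,538 − $418,248 = $290,290.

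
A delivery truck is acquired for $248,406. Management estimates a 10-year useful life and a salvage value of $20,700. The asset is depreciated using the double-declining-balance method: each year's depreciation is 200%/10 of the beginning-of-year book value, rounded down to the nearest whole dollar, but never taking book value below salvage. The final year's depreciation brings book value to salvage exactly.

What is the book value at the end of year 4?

$101,748

Depreciable base = $248,406 − $20,700 = $227,706.
Year 1: ⌊$248,406 × 200%/10⌋ = $49,681. Book value $198,725.
Year 2: ⌊$198,725 × 200%/10⌋ = $39,745. Book value $158,980.
Year 3: ⌊$158,980 × 200%/10⌋ = $31,796. Book value $127,184.
Year 4: ⌊$127,184 × 200%/10⌋ = $25,436. Book value $101,748.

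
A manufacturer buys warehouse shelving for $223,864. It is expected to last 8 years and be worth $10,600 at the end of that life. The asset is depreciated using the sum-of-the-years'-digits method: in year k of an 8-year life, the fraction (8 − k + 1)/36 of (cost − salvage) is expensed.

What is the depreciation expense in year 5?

Depreciable base = $223,864 − $10,600 = $213,264.
Sum of the years' digits = 8+7+6+5+4+3+2+1 = 36.
Year 1: $213,264 × 8/36 = $47,392. Book value $176,472.
Year 2: $213,264 × 7/36 = $41,468. Book value $135,004.
Year 3: $213,264 × 6/36 = $35,544. Book value $99,460.
Year 4: $213,264 × 5/36 = $29,620. Book value $69,840.
Year 5: $213,264 × 4/36 = $23,696. Book value $46,144.

$23,696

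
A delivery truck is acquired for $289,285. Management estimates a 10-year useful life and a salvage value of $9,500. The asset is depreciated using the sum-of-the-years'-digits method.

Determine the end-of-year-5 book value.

Depreciable base = $289,285 − $9,500 = $279,785.
Sum of the years' digits = 10+9+8+7+6+5+4+3+2+1 = 55.
Year 1: $279,785 × 10/55 = $50,870. Book value $238,415.
Year 2: $279,785 × 9/55 = $45,783. Book value $192,632.
Year 3: $279,785 × 8/55 = $40,696. Book value $151,936.
Year 4: $279,785 × 7/55 = $35,609. Book value $116,327.
Year 5: $279,785 × 6/55 = $30,522. Book value $85,805.

$85,805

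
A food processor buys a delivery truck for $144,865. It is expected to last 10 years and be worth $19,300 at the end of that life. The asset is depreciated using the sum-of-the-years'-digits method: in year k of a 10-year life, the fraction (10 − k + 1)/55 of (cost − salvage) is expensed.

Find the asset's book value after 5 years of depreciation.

$53,545

Depreciable base = $144,865 − $19,300 = $125,565.
Sum of the years' digits = 10+9+8+7+6+5+4+3+2+1 = 55.
Year 1: $125,565 × 10/55 = $22,830. Book value $122,035.
Year 2: $125,565 × 9/55 = $20,547. Book value $101,488.
Year 3: $125,565 × 8/55 = $18,264. Book value $83,224.
Year 4: $125,565 × 7/55 = $15,981. Book value $67,243.
Year 5: $125,565 × 6/55 = $13,698. Book value $53,545.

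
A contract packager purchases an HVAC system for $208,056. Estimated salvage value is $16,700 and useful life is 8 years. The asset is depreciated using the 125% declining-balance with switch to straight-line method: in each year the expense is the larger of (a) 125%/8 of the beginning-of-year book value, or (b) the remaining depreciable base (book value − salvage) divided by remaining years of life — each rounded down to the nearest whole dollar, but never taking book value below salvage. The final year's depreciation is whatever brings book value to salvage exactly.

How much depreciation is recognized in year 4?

$21,655

Depreciable base = $208,056 − $16,700 = $191,356.
Year 1: DB = ⌊$208,056 × 125%/8⌋ = $32,508; SL = ⌊$191,356/8⌋ = $23,919 → take DB $32,508. Book value $175,548.
Year 2: DB = ⌊$175,548 × 125%/8⌋ = $27,429; SL = ⌊$158,848/7⌋ = $22,692 → take DB $27,429. Book value $148,119.
Year 3: DB = ⌊$148,119 × 125%/8⌋ = $23,143; SL = ⌊$131,419/6⌋ = $21,903 → take DB $23,143. Book value $124,976.
Year 4: DB = ⌊$124,976 × 125%/8⌋ = $19,527; SL = ⌊$108,276/5⌋ = $21,655 → take SL $21,655. Book value $103,321.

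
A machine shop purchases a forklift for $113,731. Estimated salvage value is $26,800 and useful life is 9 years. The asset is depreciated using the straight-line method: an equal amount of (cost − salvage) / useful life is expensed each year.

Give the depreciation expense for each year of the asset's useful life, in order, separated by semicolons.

$9,659; $9,659; $9,659; $9,659; $9,659; $9,659; $9,659; $9,659; $9,659

Depreciable base = $113,731 − $26,800 = $86,931.
Annual expense = $86,931 / 9 = $9,659.
End of year 1: book value $104,072.
End of year 2: book value $94,413.
End of year 3: book value $84,754.
End of year 4: book value $75,095.
End of year 5: book value $65,436.
End of year 6: book value $55,777.
End of year 7: book value $46,118.
End of year 8: book value $36,459.
End of year 9: book value $26,800.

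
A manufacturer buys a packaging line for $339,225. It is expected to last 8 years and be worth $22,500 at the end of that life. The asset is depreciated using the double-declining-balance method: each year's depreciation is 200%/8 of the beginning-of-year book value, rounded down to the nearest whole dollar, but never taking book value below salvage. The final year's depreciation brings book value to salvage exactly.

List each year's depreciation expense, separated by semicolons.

Depreciable base = $339,225 − $22,500 = $316,725.
Year 1: ⌊$339,225 × 200%/8⌋ = $84,806. Book value $254,419.
Year 2: ⌊$254,419 × 200%/8⌋ = $63,604. Book value $190,815.
Year 3: ⌊$190,815 × 200%/8⌋ = $47,703. Book value $143,112.
Year 4: ⌊$143,112 × 200%/8⌋ = $35,778. Book value $107,334.
Year 5: ⌊$107,334 × 200%/8⌋ = $26,833. Book value $80,501.
Year 6: ⌊$80,501 × 200%/8⌋ = $20,125. Book value $60,376.
Year 7: ⌊$60,376 × 200%/8⌋ = $15,094. Book value $45,282.
Year 8 (final): $45,282 − $22,500 = $22,782. Book value $22,500.

$84,806; $63,604; $47,703; $35,778; $26,833; $20,125; $15,094; $22,782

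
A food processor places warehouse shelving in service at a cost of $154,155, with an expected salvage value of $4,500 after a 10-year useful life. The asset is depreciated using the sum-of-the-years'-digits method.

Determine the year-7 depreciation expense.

$10,884

Depreciable base = $154,155 − $4,500 = $149,655.
Sum of the years' digits = 10+9+8+7+6+5+4+3+2+1 = 55.
Year 1: $149,655 × 10/55 = $27,210. Book value $126,945.
Year 2: $149,655 × 9/55 = $24,489. Book value $102,456.
Year 3: $149,655 × 8/55 = $21,768. Book value $80,688.
Year 4: $149,655 × 7/55 = $19,047. Book value $61,641.
Year 5: $149,655 × 6/55 = $16,326. Book value $45,315.
Year 6: $149,655 × 5/55 = $13,605. Book value $31,710.
Year 7: $149,655 × 4/55 = $10,884. Book value $20,826.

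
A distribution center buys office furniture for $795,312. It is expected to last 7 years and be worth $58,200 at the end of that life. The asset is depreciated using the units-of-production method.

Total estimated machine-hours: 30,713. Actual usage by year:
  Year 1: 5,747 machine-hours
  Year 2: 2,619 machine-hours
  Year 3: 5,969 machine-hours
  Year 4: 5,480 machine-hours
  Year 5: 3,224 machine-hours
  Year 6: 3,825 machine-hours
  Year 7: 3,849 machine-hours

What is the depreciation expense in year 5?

$77,376

Depreciable base = $795,312 − $58,200 = $737,112.
Rate = $737,112 / 30,713 machine-hours = $24 per machine-hour.
Year 1: 5,747 × $24 = $137,928. Book value $657,384.
Year 2: 2,619 × $24 = $62,856. Book value $594,528.
Year 3: 5,969 × $24 = $143,256. Book value $451,272.
Year 4: 5,480 × $24 = $131,520. Book value $319,752.
Year 5: 3,224 × $24 = $77,376. Book value $242,376.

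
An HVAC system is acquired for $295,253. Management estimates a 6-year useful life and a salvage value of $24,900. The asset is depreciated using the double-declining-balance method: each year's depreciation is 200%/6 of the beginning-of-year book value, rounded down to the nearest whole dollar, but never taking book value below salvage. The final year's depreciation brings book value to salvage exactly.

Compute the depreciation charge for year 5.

Depreciable base = $295,253 − $24,900 = $270,353.
Year 1: ⌊$295,253 × 200%/6⌋ = $98,417. Book value $196,836.
Year 2: ⌊$196,836 × 200%/6⌋ = $65,612. Book value $131,224.
Year 3: ⌊$131,224 × 200%/6⌋ = $43,741. Book value $87,483.
Year 4: ⌊$87,483 × 200%/6⌋ = $29,161. Book value $58,322.
Year 5: ⌊$58,322 × 200%/6⌋ = $19,440. Book value $38,882.

$19,440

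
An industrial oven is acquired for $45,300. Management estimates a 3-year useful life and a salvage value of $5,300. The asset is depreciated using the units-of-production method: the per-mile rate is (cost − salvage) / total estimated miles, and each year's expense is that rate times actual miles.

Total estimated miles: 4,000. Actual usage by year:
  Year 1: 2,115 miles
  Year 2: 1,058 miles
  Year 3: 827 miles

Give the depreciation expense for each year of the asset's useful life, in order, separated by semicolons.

$21,150; $10,580; $8,270

Depreciable base = $45,300 − $5,300 = $40,000.
Rate = $40,000 / 4,000 miles = $10 per mile.
Year 1: 2,115 × $10 = $21,150. Book value $24,150.
Year 2: 1,058 × $10 = $10,580. Book value $13,570.
Year 3: 827 × $10 = $8,270. Book value $5,300.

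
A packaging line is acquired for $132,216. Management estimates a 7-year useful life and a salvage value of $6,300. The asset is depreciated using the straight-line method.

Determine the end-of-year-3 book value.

$78,252

Depreciable base = $132,216 − $6,300 = $125,916.
Annual expense = $125,916 / 7 = $17,988.
End of year 1: book value $114,228.
End of year 2: book value $96,240.
End of year 3: book value $78,252.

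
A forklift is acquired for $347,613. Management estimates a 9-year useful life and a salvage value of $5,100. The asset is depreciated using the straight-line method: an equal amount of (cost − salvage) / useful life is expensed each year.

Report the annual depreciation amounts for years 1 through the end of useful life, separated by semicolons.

Depreciable base = $347,613 − $5,100 = $342,513.
Annual expense = $342,513 / 9 = $38,057.
End of year 1: book value $309,556.
End of year 2: book value $271,499.
End of year 3: book value $233,442.
End of year 4: book value $195,385.
End of year 5: book value $157,328.
End of year 6: book value $119,271.
End of year 7: book value $81,214.
End of year 8: book value $43,157.
End of year 9: book value $5,100.

$38,057; $38,057; $38,057; $38,057; $38,057; $38,057; $38,057; $38,057; $38,057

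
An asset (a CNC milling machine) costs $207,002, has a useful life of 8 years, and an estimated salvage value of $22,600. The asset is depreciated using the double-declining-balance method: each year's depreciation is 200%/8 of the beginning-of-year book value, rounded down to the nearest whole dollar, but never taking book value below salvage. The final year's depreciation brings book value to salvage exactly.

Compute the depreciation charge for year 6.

$12,281

Depreciable base = $207,002 − $22,600 = $184,402.
Year 1: ⌊$207,002 × 200%/8⌋ = $51,750. Book value $155,252.
Year 2: ⌊$155,252 × 200%/8⌋ = $38,813. Book value $116,439.
Year 3: ⌊$116,439 × 200%/8⌋ = $29,109. Book value $87,330.
Year 4: ⌊$87,330 × 200%/8⌋ = $21,832. Book value $65,498.
Year 5: ⌊$65,498 × 200%/8⌋ = $16,374. Book value $49,124.
Year 6: ⌊$49,124 × 200%/8⌋ = $12,281. Book value $36,843.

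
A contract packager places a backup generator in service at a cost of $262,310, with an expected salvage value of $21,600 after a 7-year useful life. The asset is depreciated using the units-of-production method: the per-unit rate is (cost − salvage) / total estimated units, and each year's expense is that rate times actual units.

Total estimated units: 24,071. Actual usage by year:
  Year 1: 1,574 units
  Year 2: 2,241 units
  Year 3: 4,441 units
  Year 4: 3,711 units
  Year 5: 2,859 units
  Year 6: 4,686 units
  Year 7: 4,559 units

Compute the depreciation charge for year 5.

Depreciable base = $262,310 − $21,600 = $240,710.
Rate = $240,710 / 24,071 units = $10 per unit.
Year 1: 1,574 × $10 = $15,740. Book value $246,570.
Year 2: 2,241 × $10 = $22,410. Book value $224,160.
Year 3: 4,441 × $10 = $44,410. Book value $179,750.
Year 4: 3,711 × $10 = $37,110. Book value $142,640.
Year 5: 2,859 × $10 = $28,590. Book value $114,050.

$28,590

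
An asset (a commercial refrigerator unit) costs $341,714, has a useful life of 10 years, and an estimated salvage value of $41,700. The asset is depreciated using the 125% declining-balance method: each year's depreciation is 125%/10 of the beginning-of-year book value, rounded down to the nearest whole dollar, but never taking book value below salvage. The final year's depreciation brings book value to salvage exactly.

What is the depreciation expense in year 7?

Depreciable base = $341,714 − $41,700 = $300,014.
Year 1: ⌊$341,714 × 125%/10⌋ = $42,714. Book value $299,000.
Year 2: ⌊$299,000 × 125%/10⌋ = $37,375. Book value $261,625.
Year 3: ⌊$261,625 × 125%/10⌋ = $32,703. Book value $228,922.
Year 4: ⌊$228,922 × 125%/10⌋ = $28,615. Book value $200,307.
Year 5: ⌊$200,307 × 125%/10⌋ = $25,038. Book value $175,269.
Year 6: ⌊$175,269 × 125%/10⌋ = $21,908. Book value $153,361.
Year 7: ⌊$153,361 × 125%/10⌋ = $19,170. Book value $134,191.

$19,170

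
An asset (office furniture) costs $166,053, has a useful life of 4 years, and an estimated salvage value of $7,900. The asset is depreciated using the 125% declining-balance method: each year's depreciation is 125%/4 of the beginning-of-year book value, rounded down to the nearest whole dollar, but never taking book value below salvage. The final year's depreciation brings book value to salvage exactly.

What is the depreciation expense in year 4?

$46,060

Depreciable base = $166,053 − $7,900 = $158,153.
Year 1: ⌊$166,053 × 125%/4⌋ = $51,891. Book value $114,162.
Year 2: ⌊$114,162 × 125%/4⌋ = $35,675. Book value $78,487.
Year 3: ⌊$78,487 × 125%/4⌋ = $24,527. Book value $53,960.
Year 4 (final): $53,960 − $7,900 = $46,060. Book value $7,900.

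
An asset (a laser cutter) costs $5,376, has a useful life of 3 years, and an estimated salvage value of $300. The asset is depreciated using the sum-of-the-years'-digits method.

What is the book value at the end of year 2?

Depreciable base = $5,376 − $300 = $5,076.
Sum of the years' digits = 3+2+1 = 6.
Year 1: $5,076 × 3/6 = $2,538. Book value $2,838.
Year 2: $5,076 × 2/6 = $1,692. Book value $1,146.

$1,146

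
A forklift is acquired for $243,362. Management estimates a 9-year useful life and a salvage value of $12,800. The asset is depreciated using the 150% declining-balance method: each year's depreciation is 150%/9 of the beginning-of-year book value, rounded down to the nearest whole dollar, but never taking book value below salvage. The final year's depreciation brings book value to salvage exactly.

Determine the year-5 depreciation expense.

$19,560

Depreciable base = $243,362 − $12,800 = $230,562.
Year 1: ⌊$243,362 × 150%/9⌋ = $40,560. Book value $202,802.
Year 2: ⌊$202,802 × 150%/9⌋ = $33,800. Book value $169,002.
Year 3: ⌊$169,002 × 150%/9⌋ = $28,167. Book value $140,835.
Year 4: ⌊$140,835 × 150%/9⌋ = $23,472. Book value $117,363.
Year 5: ⌊$117,363 × 150%/9⌋ = $19,560. Book value $97,803.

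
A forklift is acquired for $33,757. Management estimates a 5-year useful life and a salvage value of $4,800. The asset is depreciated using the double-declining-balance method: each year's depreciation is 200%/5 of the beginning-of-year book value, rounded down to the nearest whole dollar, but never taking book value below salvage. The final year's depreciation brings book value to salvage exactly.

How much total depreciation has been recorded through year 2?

Depreciable base = $33,757 − $4,800 = $28,957.
Year 1: ⌊$33,757 × 200%/5⌋ = $13,502. Book value $20,255.
Year 2: ⌊$20,255 × 200%/5⌋ = $8,102. Book value $12,153.
Accumulated through year 2 = $33,757 − $12,153 = $21,604.

$21,604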